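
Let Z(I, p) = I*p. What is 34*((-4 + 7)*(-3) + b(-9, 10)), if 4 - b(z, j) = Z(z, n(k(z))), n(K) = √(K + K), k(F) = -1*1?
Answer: -170 + 306*I*√2 ≈ -170.0 + 432.75*I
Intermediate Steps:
k(F) = -1
n(K) = √2*√K (n(K) = √(2*K) = √2*√K)
b(z, j) = 4 - I*z*√2 (b(z, j) = 4 - z*√2*√(-1) = 4 - z*√2*I = 4 - z*I*√2 = 4 - I*z*√2)
34*((-4 + 7)*(-3) + b(-9, 10)) = 34*((-4 + 7)*(-3) + (4 - 1*I*(-9)*√2)) = 34*(3*(-3) + (4 + 9*I*√2)) = 34*(-9 + (4 + 9*I*√2)) = 34*(-5 + 9*I*√2) = -170 + 306*I*√2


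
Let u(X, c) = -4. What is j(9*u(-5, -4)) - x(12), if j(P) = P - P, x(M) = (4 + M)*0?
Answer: 0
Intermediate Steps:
x(M) = 0
j(P) = 0
j(9*u(-5, -4)) - x(12) = 0 - 1*0 = 0 + 0 = 0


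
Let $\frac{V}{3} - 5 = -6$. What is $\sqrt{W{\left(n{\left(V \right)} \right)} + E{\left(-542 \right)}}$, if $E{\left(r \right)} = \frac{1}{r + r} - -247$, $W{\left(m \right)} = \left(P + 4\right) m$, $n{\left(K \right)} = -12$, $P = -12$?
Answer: $\frac{\sqrt{100760781}}{542} \approx 18.52$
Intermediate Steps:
$V = -3$ ($V = 15 + 3 \left(-6\right) = 15 - 18 = -3$)
$W{\left(m \right)} = - 8 m$ ($W{\left(m \right)} = \left(-12 + 4\right) m = - 8 m$)
$E{\left(r \right)} = 247 + \frac{1}{2 r}$ ($E{\left(r \right)} = \frac{1}{2 r} + 247 = 247 + \frac{1}{2 r}$)
$\sqrt{W{\left(n{\left(V \right)} \right)} + E{\left(-542 \right)}} = \sqrt{\left(-8\right) \left(-12\right) + \left(247 + \frac{1}{2 \left(-542\right)}\right)} = \sqrt{96 + \left(247 + \frac{1}{2} \left(- \frac{1}{542}\right)\right)} = \sqrt{96 + \left(247 - \frac{1}{1084}\right)} = \sqrt{96 + \frac{267747}{1084}} = \sqrt{\frac{371811}{1084}} = \frac{\sqrt{100760781}}{542}$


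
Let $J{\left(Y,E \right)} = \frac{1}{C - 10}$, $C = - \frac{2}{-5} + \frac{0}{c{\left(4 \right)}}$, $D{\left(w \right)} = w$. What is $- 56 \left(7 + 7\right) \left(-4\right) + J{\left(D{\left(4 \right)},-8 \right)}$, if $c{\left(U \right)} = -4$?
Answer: $\frac{150523}{48} \approx 3135.9$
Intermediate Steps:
$C = \frac{2}{5}$ ($C = - \frac{2}{-5} + \frac{0}{-4} = \left(-2\right) \left(- \frac{1}{5}\right) + 0 \left(- \frac{1}{4}\right) = \frac{2}{5} + 0 = \frac{2}{5} \approx 0.4$)
$J{\left(Y,E \right)} = - \frac{5}{48}$ ($J{\left(Y,E \right)} = \frac{1}{\frac{2}{5} - 10} = \frac{1}{- \frac{48}{5}} = - \frac{5}{48}$)
$- 56 \left(7 + 7\right) \left(-4\right) + J{\left(D{\left(4 \right)},-8 \right)} = - 56 \left(7 + 7\right) \left(-4\right) - \frac{5}{48} = - 56 \cdot 14 \left(-4\right) - \frac{5}{48} = \left(-56\right) \left(-56\right) - \frac{5}{48} = 3136 - \frac{5}{48} = \frac{150523}{48}$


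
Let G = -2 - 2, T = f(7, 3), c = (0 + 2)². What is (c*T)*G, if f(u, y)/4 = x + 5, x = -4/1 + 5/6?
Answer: -352/3 ≈ -117.33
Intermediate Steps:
x = -19/6 (x = -4*1 + 5*(⅙) = -4 + ⅚ = -19/6 ≈ -3.1667)
c = 4 (c = 2² = 4)
f(u, y) = 22/3 (f(u, y) = 4*(-19/6 + 5) = 4*(11/6) = 22/3)
T = 22/3 ≈ 7.3333
G = -4
(c*T)*G = (4*(22/3))*(-4) = (88/3)*(-4) = -352/3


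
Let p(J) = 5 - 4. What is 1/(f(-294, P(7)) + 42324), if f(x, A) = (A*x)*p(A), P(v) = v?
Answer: 1/40266 ≈ 2.4835e-5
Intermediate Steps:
p(J) = 1
f(x, A) = A*x (f(x, A) = (A*x)*1 = A*x)
1/(f(-294, P(7)) + 42324) = 1/(7*(-294) + 42324) = 1/(-2058 + 42324) = 1/40266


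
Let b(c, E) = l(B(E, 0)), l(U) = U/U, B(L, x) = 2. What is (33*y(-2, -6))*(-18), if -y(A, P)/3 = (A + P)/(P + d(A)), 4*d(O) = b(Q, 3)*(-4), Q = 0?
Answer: 14256/7 ≈ 2036.6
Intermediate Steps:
l(U) = 1
b(c, E) = 1
d(O) = -1 (d(O) = (1*(-4))/4 = (¼)*(-4) = -1)
y(A, P) = -3*(A + P)/(-1 + P) (y(A, P) = -3*(A + P)/(P - 1) = -3*(A + P)/(-1 + P))
(33*y(-2, -6))*(-18) = (33*(3*(-1*(-2) - 1*(-6))/(-1 - 6)))*(-18) = (33*(3*(2 + 6)/(-7)))*(-18) = (33*(3*(-⅐)*8))*(-18) = (33*(-24/7))*(-18) = -792/7*(-18) = 14256/7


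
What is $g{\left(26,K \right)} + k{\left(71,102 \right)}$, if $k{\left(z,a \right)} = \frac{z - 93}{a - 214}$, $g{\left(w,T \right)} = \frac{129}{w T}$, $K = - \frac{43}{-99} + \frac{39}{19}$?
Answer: $\frac{3731563}{1702792} \approx 2.1914$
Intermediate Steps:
$K = \frac{4678}{1881}$ ($K = \left(-43\right) \left(- \frac{1}{99}\right) + 39 \cdot \frac{1}{19} = \frac{43}{99} + \frac{39}{19} = \frac{4678}{1881} \approx 2.487$)
$g{\left(w,T \right)} = \frac{129}{T w}$
$k{\left(z,a \right)} = \frac{-93 + z}{-214 + a}$
$g{\left(26,K \right)} + k{\left(71,102 \right)} = \frac{129}{\frac{4678}{1881} \cdot 26} + \frac{-93 + 71}{-214 + 102} = 129 \cdot \frac{1881}{4678} \cdot \frac{1}{26} + \frac{1}{-112} \left(-22\right) = \frac{242649}{121628} - - \frac{11}{56} = \frac{242649}{121628} + \frac{11}{56} = \frac{3731563}{1702792}$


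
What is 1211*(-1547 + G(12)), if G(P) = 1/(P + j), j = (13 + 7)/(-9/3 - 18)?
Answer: -434607313/232 ≈ -1.8733e+6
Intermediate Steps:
j = -20/21 (j = 20/(-9*⅓ - 18) = 20/(-3 - 18) = 20/(-21) = 20*(-1/21) = -20/21 ≈ -0.95238)
G(P) = 1/(-20/21 + P) (G(P) = 1/(P - 20/21) = 1/(-20/21 + P))
1211*(-1547 + G(12)) = 1211*(-1547 + 21/(-20 + 21*12)) = 1211*(-1547 + 21/(-20 + 252)) = 1211*(-1547 + 21/232) = 1211*(-358883/232) = -434607313/232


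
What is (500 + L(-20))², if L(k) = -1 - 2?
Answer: 247009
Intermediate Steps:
L(k) = -3
(500 + L(-20))² = (500 - 3)² = 497² = 247009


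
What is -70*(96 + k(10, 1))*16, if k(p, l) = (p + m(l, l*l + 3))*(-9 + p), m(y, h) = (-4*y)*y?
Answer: -114240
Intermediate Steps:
m(y, h) = -4*y²
k(p, l) = (-9 + p)*(p - 4*l²) (k(p, l) = (p - 4*l²)*(-9 + p) = (-9 + p)*(p - 4*l²))
-70*(96 + k(10, 1))*16 = -70*(96 + (10² - 9*10 + 36*1² - 4*10*1²))*16 = -70*(96 + (100 - 90 + 36*1 - 4*10*1))*16 = -70*(96 + (100 - 90 + 36 - 40))*16 = -70*(96 + 6)*16 = -70*102*16 = -7140*16 = -114240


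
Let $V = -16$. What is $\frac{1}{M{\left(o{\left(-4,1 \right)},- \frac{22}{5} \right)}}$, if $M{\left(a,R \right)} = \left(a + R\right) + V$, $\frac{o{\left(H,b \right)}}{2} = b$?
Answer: $- \frac{5}{92} \approx -0.054348$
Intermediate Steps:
$o{\left(H,b \right)} = 2 b$
$M{\left(a,R \right)} = -16 + R + a$ ($M{\left(a,R \right)} = \left(a + R\right) - 16 = \left(R + a\right) - 16 = -16 + R + a$)
$\frac{1}{M{\left(o{\left(-4,1 \right)},- \frac{22}{5} \right)}} = \frac{1}{-16 - \frac{22}{5} + 2 \cdot 1} = \frac{1}{-16 - \frac{22}{5} + 2} = \frac{1}{- \frac{92}{5}} = - \frac{5}{92}$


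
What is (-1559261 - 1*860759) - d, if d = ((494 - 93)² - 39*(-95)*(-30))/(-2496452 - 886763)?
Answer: -8187447914649/3383215 ≈ -2.4200e+6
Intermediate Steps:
d = -49651/3383215 (d = (401² + 3705*(-30))/(-3383215) = (160801 - 111150)*(-1/3383215) = 49651*(-1/3383215) = -49651/3383215 ≈ -0.014676)
(-1559261 - 1*860759) - d = (-1559261 - 1*860759) - 1*(-49651/3383215) = (-1559261 - 860759) + 49651/3383215 = -2420020 + 49651/3383215 = -8187447914649/3383215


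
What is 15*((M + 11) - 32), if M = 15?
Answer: -90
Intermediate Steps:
15*((M + 11) - 32) = 15*((15 + 11) - 32) = 15*(26 - 32) = 15*(-6) = -90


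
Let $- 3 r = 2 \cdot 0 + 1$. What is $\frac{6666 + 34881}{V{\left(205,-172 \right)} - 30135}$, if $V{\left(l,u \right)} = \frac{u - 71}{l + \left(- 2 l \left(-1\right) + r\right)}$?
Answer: $- \frac{25537556}{18523223} \approx -1.3787$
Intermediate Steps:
$r = - \frac{1}{3}$ ($r = - \frac{2 \cdot 0 + 1}{3} = - \frac{0 + 1}{3} = \left(- \frac{1}{3}\right) 1 = - \frac{1}{3} \approx -0.33333$)
$V{\left(l,u \right)} = \frac{-71 + u}{- \frac{1}{3} + 3 l}$ ($V{\left(l,u \right)} = \frac{u - 71}{l + \left(- 2 l \left(-1\right) - \frac{1}{3}\right)} = \frac{-71 + u}{l + \left(2 l - \frac{1}{3}\right)} = \frac{-71 + u}{l + \left(- \frac{1}{3} + 2 l\right)} = \frac{-71 + u}{- \frac{1}{3} + 3 l}$)
$\frac{6666 + 34881}{V{\left(205,-172 \right)} - 30135} = \frac{6666 + 34881}{\frac{3 \left(-71 - 172\right)}{-1 + 9 \cdot 205} - 30135} = \frac{41547}{3 \frac{1}{-1 + 1845} \left(-243\right) - 30135} = \frac{41547}{3 \cdot \frac{1}{1844} \left(-243\right) - 30135} = \frac{41547}{- \frac{729}{1844} - 30135} = \frac{41547}{- \frac{55569669}{1844}} = 41547 \left(- \frac{1844}{55569669}\right) = - \frac{25537556}{18523223}$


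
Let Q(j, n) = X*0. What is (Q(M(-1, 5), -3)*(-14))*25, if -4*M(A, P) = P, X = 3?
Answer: 0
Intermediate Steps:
M(A, P) = -P/4
Q(j, n) = 0 (Q(j, n) = 3*0 = 0)
(Q(M(-1, 5), -3)*(-14))*25 = (0*(-14))*25 = 0*25 = 0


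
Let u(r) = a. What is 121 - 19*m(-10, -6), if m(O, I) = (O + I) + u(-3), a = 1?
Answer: 406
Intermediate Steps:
u(r) = 1
m(O, I) = 1 + I + O (m(O, I) = (O + I) + 1 = (I + O) + 1 = 1 + I + O)
121 - 19*m(-10, -6) = 121 - 19*(1 - 6 - 10) = 121 - 19*(-15) = 121 + 285 = 406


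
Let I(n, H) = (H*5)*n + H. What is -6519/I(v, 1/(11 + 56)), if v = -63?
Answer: 436773/314 ≈ 1391.0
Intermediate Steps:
I(n, H) = H + 5*H*n (I(n, H) = (5*H)*n + H = 5*H*n + H = H + 5*H*n)
-6519/I(v, 1/(11 + 56)) = -6519*(11 + 56)/(1 + 5*(-63)) = -6519*67/(1 - 315) = -6519/((1/67)*(-314)) = -6519/(-314/67) = -6519*(-67/314) = 436773/314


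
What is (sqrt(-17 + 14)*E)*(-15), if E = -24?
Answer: 360*I*sqrt(3) ≈ 623.54*I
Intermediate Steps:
(sqrt(-17 + 14)*E)*(-15) = (sqrt(-17 + 14)*(-24))*(-15) = (sqrt(-3)*(-24))*(-15) = ((I*sqrt(3))*(-24))*(-15) = -24*I*sqrt(3)*(-15) = 360*I*sqrt(3)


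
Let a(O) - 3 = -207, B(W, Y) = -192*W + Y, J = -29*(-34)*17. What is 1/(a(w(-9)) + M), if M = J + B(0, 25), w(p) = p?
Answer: 1/16583 ≈ 6.0303e-5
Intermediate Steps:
J = 16762 (J = 986*17 = 16762)
B(W, Y) = Y - 192*W
a(O) = -204 (a(O) = 3 - 207 = -204)
M = 16787 (M = 16762 + (25 - 192*0) = 16762 + (25 + 0) = 16762 + 25 = 16787)
1/(a(w(-9)) + M) = 1/(-204 + 16787) = 1/16583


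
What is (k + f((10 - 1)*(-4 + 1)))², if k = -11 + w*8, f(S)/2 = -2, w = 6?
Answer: 1089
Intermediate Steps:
f(S) = -4 (f(S) = 2*(-2) = -4)
k = 37 (k = -11 + 6*8 = -11 + 48 = 37)
(k + f((10 - 1)*(-4 + 1)))² = (37 - 4)² = 33² = 1089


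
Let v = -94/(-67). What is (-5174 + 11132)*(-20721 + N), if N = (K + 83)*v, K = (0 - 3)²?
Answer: -8220008322/67 ≈ -1.2269e+8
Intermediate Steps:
K = 9 (K = (-3)² = 9)
v = 94/67 (v = -94*(-1/67) = 94/67 ≈ 1.4030)
N = 8648/67 (N = (9 + 83)*(94/67) = 92*(94/67) = 8648/67 ≈ 129.07)
(-5174 + 11132)*(-20721 + N) = (-5174 + 11132)*(-20721 + 8648/67) = 5958*(-1379659/67) = -8220008322/67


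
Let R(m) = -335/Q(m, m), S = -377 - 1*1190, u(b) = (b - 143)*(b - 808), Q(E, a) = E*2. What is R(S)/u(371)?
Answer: -335/312259224 ≈ -1.0728e-6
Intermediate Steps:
Q(E, a) = 2*E
u(b) = (-808 + b)*(-143 + b) (u(b) = (-143 + b)*(-808 + b) = (-808 + b)*(-143 + b))
S = -1567 (S = -377 - 1190 = -1567)
R(m) = -335/(2*m) (R(m) = -335*1/(2*m) = -335/(2*m))
R(S)/u(371) = (-335/2/(-1567))/(115544 + 371**2 - 951*371) = (-335/2*(-1/1567))/(115544 + 137641 - 352821) = (335/3134)/(-99636) = (335/3134)*(-1/99636) = -335/312259224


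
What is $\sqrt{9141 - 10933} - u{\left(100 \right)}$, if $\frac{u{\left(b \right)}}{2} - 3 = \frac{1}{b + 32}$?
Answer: $- \frac{397}{66} + 16 i \sqrt{7} \approx -6.0152 + 42.332 i$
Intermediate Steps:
$u{\left(b \right)} = 6 + \frac{2}{32 + b}$ ($u{\left(b \right)} = 6 + \frac{2}{b + 32} = 6 + \frac{2}{32 + b}$)
$\sqrt{9141 - 10933} - u{\left(100 \right)} = \sqrt{9141 - 10933} - \frac{2 \left(97 + 3 \cdot 100\right)}{32 + 100} = \sqrt{-1792} - \frac{2 \left(97 + 300\right)}{132} = 16 i \sqrt{7} - 2 \cdot \frac{1}{132} \cdot 397 = 16 i \sqrt{7} - \frac{397}{66} = - \frac{397}{66} + 16 i \sqrt{7}$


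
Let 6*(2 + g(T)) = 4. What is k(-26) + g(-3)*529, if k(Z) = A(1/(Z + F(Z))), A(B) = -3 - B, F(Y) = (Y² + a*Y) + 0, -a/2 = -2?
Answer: -128917/182 ≈ -708.33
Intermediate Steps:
a = 4 (a = -2*(-2) = 4)
g(T) = -4/3 (g(T) = -2 + (⅙)*4 = -2 + ⅔ = -4/3)
F(Y) = Y² + 4*Y (F(Y) = (Y² + 4*Y) + 0 = Y² + 4*Y)
k(Z) = -3 - 1/(Z + Z*(4 + Z))
k(-26) + g(-3)*529 = (-1 - 15*(-26) - 3*(-26)²)/((-26)*(5 - 26)) - 4/3*529 = -1/26*(-1 + 390 - 3*676)/(-21) - 2116/3 = -1/26*(-1/21)*(-1 + 390 - 2028) - 2116/3 = -1/26*(-1/21)*(-1639) - 2116/3 = -1639/546 - 2116/3 = -128917/182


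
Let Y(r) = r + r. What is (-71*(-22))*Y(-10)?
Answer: -31240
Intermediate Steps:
Y(r) = 2*r
(-71*(-22))*Y(-10) = (-71*(-22))*(2*(-10)) = 1562*(-20) = -31240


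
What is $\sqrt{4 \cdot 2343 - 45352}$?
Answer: $2 i \sqrt{8995} \approx 189.68 i$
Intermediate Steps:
$\sqrt{4 \cdot 2343 - 45352} = \sqrt{9372 - 45352} = \sqrt{-35980} = 2 i \sqrt{8995}$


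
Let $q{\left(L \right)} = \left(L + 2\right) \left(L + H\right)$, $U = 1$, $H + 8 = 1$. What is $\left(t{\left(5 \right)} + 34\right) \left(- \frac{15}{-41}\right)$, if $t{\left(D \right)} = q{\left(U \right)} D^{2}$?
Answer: $- \frac{6240}{41} \approx -152.2$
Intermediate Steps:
$H = -7$ ($H = -8 + 1 = -7$)
$q{\left(L \right)} = \left(-7 + L\right) \left(2 + L\right)$ ($q{\left(L \right)} = \left(L + 2\right) \left(L - 7\right) = \left(2 + L\right) \left(-7 + L\right) = \left(-7 + L\right) \left(2 + L\right)$)
$t{\left(D \right)} = - 18 D^{2}$ ($t{\left(D \right)} = \left(-14 + 1^{2} - 5\right) D^{2} = \left(-14 + 1 - 5\right) D^{2} = - 18 D^{2}$)
$\left(t{\left(5 \right)} + 34\right) \left(- \frac{15}{-41}\right) = \left(- 18 \cdot 5^{2} + 34\right) \left(- \frac{15}{-41}\right) = \left(\left(-18\right) 25 + 34\right) \left(\left(-15\right) \left(- \frac{1}{41}\right)\right) = \left(-450 + 34\right) \frac{15}{41} = \left(-416\right) \frac{15}{41} = - \frac{6240}{41}$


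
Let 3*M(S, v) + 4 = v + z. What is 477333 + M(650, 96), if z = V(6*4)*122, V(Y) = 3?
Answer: 1432457/3 ≈ 4.7749e+5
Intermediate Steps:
z = 366 (z = 3*122 = 366)
M(S, v) = 362/3 + v/3 (M(S, v) = -4/3 + (v + 366)/3 = -4/3 + (366 + v)/3 = -4/3 + (122 + v/3) = 362/3 + v/3)
477333 + M(650, 96) = 477333 + (362/3 + (1/3)*96) = 477333 + (362/3 + 32) = 477333 + 458/3 = 1432457/3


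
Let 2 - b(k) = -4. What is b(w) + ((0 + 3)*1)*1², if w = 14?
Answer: 9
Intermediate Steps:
b(k) = 6 (b(k) = 2 - 1*(-4) = 2 + 4 = 6)
b(w) + ((0 + 3)*1)*1² = 6 + ((0 + 3)*1)*1² = 6 + (3*1)*1 = 6 + 3*1 = 6 + 3 = 9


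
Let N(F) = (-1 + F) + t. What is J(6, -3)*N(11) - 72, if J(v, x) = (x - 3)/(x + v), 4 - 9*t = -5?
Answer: -94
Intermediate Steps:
t = 1 (t = 4/9 - 1/9*(-5) = 4/9 + 5/9 = 1)
J(v, x) = (-3 + x)/(v + x)
N(F) = F (N(F) = (-1 + F) + 1 = F)
J(6, -3)*N(11) - 72 = ((-3 - 3)/(6 - 3))*11 - 72 = (-6/3)*11 - 72 = ((1/3)*(-6))*11 - 72 = -2*11 - 72 = -22 - 72 = -94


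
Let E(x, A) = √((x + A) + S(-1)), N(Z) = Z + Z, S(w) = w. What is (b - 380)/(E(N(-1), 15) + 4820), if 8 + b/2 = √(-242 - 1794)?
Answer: -477180/5808097 + 198*√3/5808097 - 2*I*√1527/5808097 + 4820*I*√509/5808097 ≈ -0.082099 + 0.018709*I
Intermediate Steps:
b = -16 + 4*I*√509 (b = -16 + 2*√(-242 - 1794) = -16 + 2*√(-2036) = -16 + 2*(2*I*√509) = -16 + 4*I*√509 ≈ -16.0 + 90.244*I)
N(Z) = 2*Z
E(x, A) = √(-1 + A + x) (E(x, A) = √((x + A) - 1) = √((A + x) - 1) = √(-1 + A + x))
(b - 380)/(E(N(-1), 15) + 4820) = ((-16 + 4*I*√509) - 380)/(√(-1 + 15 + 2*(-1)) + 4820) = (-396 + 4*I*√509)/(√(-1 + 15 - 2) + 4820) = (-396 + 4*I*√509)/(√12 + 4820) = (-396 + 4*I*√509)/(2*√3 + 4820) = (-396 + 4*I*√509)/(4820 + 2*√3)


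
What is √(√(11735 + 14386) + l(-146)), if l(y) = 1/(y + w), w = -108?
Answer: √(-254 + 64516*√26121)/254 ≈ 12.713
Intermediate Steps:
l(y) = 1/(-108 + y) (l(y) = 1/(y - 108) = 1/(-108 + y))
√(√(11735 + 14386) + l(-146)) = √(√(11735 + 14386) + 1/(-108 - 146)) = √(√26121 + 1/(-254)) = √(√26121 - 1/254) = √(-1/254 + √26121)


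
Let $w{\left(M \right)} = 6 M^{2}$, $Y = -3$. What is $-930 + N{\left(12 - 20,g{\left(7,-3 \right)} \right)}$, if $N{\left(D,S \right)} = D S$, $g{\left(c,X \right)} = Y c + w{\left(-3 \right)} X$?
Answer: $534$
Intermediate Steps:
$g{\left(c,X \right)} = - 3 c + 54 X$ ($g{\left(c,X \right)} = - 3 c + 6 \left(-3\right)^{2} X = - 3 c + 6 \cdot 9 X = - 3 c + 54 X$)
$-930 + N{\left(12 - 20,g{\left(7,-3 \right)} \right)} = -930 + \left(12 - 20\right) \left(\left(-3\right) 7 + 54 \left(-3\right)\right) = -930 + \left(12 - 20\right) \left(-21 - 162\right) = -930 - -1464 = -930 + 1464 = 534$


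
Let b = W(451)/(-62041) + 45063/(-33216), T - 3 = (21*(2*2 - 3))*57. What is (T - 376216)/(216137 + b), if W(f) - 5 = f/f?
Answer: -257605222687232/148467453407131 ≈ -1.7351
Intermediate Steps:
W(f) = 6 (W(f) = 5 + f/f = 5 + 1 = 6)
T = 1200 (T = 3 + (21*(2*2 - 3))*57 = 3 + (21*(4 - 3))*57 = 3 + (21*1)*57 = 3 + 21*57 = 3 + 1197 = 1200)
b = -931984293/686917952 (b = 6/(-62041) + 45063/(-33216) = 6*(-1/62041) + 45063*(-1/33216) = -6/62041 - 15021/11072 = -931984293/686917952 ≈ -1.3568)
(T - 376216)/(216137 + b) = (1200 - 376216)/(216137 - 931984293/686917952) = -375016/148467453407131/686917952 = -375016*686917952/148467453407131 = -257605222687232/148467453407131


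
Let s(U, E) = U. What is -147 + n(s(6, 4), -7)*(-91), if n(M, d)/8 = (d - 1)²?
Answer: -46739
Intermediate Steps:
n(M, d) = 8*(-1 + d)² (n(M, d) = 8*(d - 1)² = 8*(-1 + d)²)
-147 + n(s(6, 4), -7)*(-91) = -147 + (8*(-1 - 7)²)*(-91) = -147 + (8*(-8)²)*(-91) = -147 + (8*64)*(-91) = -147 + 512*(-91) = -147 - 46592 = -46739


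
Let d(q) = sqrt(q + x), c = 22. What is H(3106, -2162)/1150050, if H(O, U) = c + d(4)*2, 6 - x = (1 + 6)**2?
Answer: 1/52275 + I*sqrt(39)/575025 ≈ 1.913e-5 + 1.086e-5*I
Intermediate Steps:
x = -43 (x = 6 - (1 + 6)**2 = 6 - 1*7**2 = 6 - 1*49 = 6 - 49 = -43)
d(q) = sqrt(-43 + q) (d(q) = sqrt(q - 43) = sqrt(-43 + q))
H(O, U) = 22 + 2*I*sqrt(39) (H(O, U) = 22 + sqrt(-43 + 4)*2 = 22 + sqrt(-39)*2 = 22 + (I*sqrt(39))*2 = 22 + 2*I*sqrt(39))
H(3106, -2162)/1150050 = (22 + 2*I*sqrt(39))/1150050 = (22 + 2*I*sqrt(39))*(1/1150050) = 1/52275 + I*sqrt(39)/575025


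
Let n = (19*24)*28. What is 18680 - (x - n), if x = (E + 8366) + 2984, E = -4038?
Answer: 24136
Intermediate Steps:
n = 12768 (n = 456*28 = 12768)
x = 7312 (x = (-4038 + 8366) + 2984 = 4328 + 2984 = 7312)
18680 - (x - n) = 18680 - (7312 - 1*12768) = 18680 - (7312 - 12768) = 18680 - 1*(-5456) = 18680 + 5456 = 24136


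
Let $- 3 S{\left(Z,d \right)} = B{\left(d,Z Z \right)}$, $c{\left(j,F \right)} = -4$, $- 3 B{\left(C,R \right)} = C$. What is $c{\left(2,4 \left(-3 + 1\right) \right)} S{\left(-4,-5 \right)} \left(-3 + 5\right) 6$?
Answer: $\frac{80}{3} \approx 26.667$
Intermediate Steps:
$B{\left(C,R \right)} = - \frac{C}{3}$
$S{\left(Z,d \right)} = \frac{d}{9}$ ($S{\left(Z,d \right)} = - \frac{\left(- \frac{1}{3}\right) d}{3} = \frac{d}{9}$)
$c{\left(2,4 \left(-3 + 1\right) \right)} S{\left(-4,-5 \right)} \left(-3 + 5\right) 6 = - 4 \cdot \frac{1}{9} \left(-5\right) \left(-3 + 5\right) 6 = \left(-4\right) \left(- \frac{5}{9}\right) 2 \cdot 6 = \frac{20}{9} \cdot 12 = \frac{80}{3}$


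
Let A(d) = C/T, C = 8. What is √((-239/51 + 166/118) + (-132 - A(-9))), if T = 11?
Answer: 2*I*√37250342778/33099 ≈ 11.662*I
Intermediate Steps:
A(d) = 8/11
√((-239/51 + 166/118) + (-132 - A(-9))) = √((-239/51 + 166/118) + (-132 - 1*8/11)) = √((-239*1/51 + 166*(1/118)) + (-132 - 8/11)) = √((-239/51 + 83/59) - 1460/11) = √(-9868/3009 - 1460/11) = √(-4501688/33099) = 2*I*√37250342778/33099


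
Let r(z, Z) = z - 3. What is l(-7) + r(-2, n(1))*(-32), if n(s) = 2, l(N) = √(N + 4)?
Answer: 160 + I*√3 ≈ 160.0 + 1.732*I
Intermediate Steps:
l(N) = √(4 + N)
r(z, Z) = -3 + z
l(-7) + r(-2, n(1))*(-32) = √(4 - 7) + (-3 - 2)*(-32) = √(-3) - 5*(-32) = I*√3 + 160 = 160 + I*√3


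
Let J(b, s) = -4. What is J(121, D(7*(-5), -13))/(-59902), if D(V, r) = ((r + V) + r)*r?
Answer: 2/29951 ≈ 6.6776e-5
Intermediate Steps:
D(V, r) = r*(V + 2*r) (D(V, r) = ((V + r) + r)*r = (V + 2*r)*r = r*(V + 2*r))
J(121, D(7*(-5), -13))/(-59902) = -4/(-59902) = -4*(-1/59902) = 2/29951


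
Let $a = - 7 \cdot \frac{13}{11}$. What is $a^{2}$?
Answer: $\frac{8281}{121} \approx 68.438$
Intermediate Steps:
$a = - \frac{91}{11}$ ($a = - 7 \cdot 13 \cdot \frac{1}{11} = \left(-7\right) \frac{13}{11} = - \frac{91}{11} \approx -8.2727$)
$a^{2} = \left(- \frac{91}{11}\right)^{2} = \frac{8281}{121}$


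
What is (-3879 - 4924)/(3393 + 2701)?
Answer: -8803/6094 ≈ -1.4445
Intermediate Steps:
(-3879 - 4924)/(3393 + 2701) = -8803/6094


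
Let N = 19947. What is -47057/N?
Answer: -47057/19947 ≈ -2.3591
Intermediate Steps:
-47057/N = -47057/19947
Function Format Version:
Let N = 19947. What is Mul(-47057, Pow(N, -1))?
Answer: Rational(-47057, 19947) ≈ -2.3591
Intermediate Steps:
Mul(-47057, Pow(N, -1)) = Mul(-47057, Pow(19947, -1)) = Mul(-47057, Rational(1, 19947)) = Rational(-47057, 19947)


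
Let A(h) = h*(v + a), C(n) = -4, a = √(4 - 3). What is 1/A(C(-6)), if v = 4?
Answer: -1/20 ≈ -0.050000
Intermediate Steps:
a = 1 (a = √1 = 1)
A(h) = 5*h (A(h) = h*(4 + 1) = h*5 = 5*h)
1/A(C(-6)) = 1/(5*(-4)) = 1/(-20) = -1/20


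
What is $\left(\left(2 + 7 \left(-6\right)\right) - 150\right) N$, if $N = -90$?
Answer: $17100$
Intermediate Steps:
$\left(\left(2 + 7 \left(-6\right)\right) - 150\right) N = \left(\left(2 + 7 \left(-6\right)\right) - 150\right) \left(-90\right) = \left(\left(2 - 42\right) - 150\right) \left(-90\right) = \left(-40 - 150\right) \left(-90\right) = \left(-190\right) \left(-90\right) = 17100$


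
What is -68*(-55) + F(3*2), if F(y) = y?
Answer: 3746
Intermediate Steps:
-68*(-55) + F(3*2) = -68*(-55) + 3*2 = 3740 + 6 = 3746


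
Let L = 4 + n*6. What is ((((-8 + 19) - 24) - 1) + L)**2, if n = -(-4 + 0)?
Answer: 196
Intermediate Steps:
n = 4 (n = -1*(-4) = 4)
L = 28 (L = 4 + 4*6 = 4 + 24 = 28)
((((-8 + 19) - 24) - 1) + L)**2 = ((((-8 + 19) - 24) - 1) + 28)**2 = (((11 - 24) - 1) + 28)**2 = ((-13 - 1) + 28)**2 = (-14 + 28)**2 = 14**2 = 196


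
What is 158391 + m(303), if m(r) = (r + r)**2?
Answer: 525627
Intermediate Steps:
m(r) = 4*r**2 (m(r) = (2*r)**2 = 4*r**2)
158391 + m(303) = 158391 + 4*303**2 = 158391 + 4*91809 = 158391 + 367236 = 525627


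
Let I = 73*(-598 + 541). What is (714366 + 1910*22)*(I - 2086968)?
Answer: -1581700699794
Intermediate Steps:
I = -4161 (I = 73*(-57) = -4161)
(714366 + 1910*22)*(I - 2086968) = (714366 + 1910*22)*(-4161 - 2086968) = (714366 + 42020)*(-2091129) = 756386*(-2091129) = -1581700699794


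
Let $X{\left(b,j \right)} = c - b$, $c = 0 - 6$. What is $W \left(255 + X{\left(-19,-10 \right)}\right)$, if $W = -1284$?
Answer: $-344112$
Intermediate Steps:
$c = -6$ ($c = 0 - 6 = -6$)
$X{\left(b,j \right)} = -6 - b$
$W \left(255 + X{\left(-19,-10 \right)}\right) = - 1284 \left(255 - -13\right) = - 1284 \left(255 + \left(-6 + 19\right)\right) = - 1284 \left(255 + 13\right) = \left(-1284\right) 268 = -344112$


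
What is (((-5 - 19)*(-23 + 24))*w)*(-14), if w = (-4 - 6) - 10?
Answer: -6720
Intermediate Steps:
w = -20 (w = -10 - 10 = -20)
(((-5 - 19)*(-23 + 24))*w)*(-14) = (((-5 - 19)*(-23 + 24))*(-20))*(-14) = (-24*1*(-20))*(-14) = -24*(-20)*(-14) = 480*(-14) = -6720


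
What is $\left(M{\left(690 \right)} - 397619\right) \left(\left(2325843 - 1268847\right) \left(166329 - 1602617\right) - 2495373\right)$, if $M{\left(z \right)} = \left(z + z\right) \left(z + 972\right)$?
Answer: $-2878328832118208961$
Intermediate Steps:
$M{\left(z \right)} = 2 z \left(972 + z\right)$
$\left(M{\left(690 \right)} - 397619\right) \left(\left(2325843 - 1268847\right) \left(166329 - 1602617\right) - 2495373\right) = \left(2 \cdot 690 \left(972 + 690\right) - 397619\right) \left(\left(2325843 - 1268847\right) \left(166329 - 1602617\right) - 2495373\right) = \left(2 \cdot 690 \cdot 1662 - 397619\right) \left(1056996 \left(-1436288\right) - 2495373\right) = \left(2293560 - 397619\right) \left(-1518150670848 - 2495373\right) = 1895941 \left(-1518153166221\right) = -2878328832118208961$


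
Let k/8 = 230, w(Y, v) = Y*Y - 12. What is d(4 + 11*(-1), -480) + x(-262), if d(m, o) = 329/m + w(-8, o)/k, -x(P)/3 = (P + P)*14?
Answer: 10102073/460 ≈ 21961.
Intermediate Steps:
w(Y, v) = -12 + Y**2 (w(Y, v) = Y**2 - 12 = -12 + Y**2)
k = 1840 (k = 8*230 = 1840)
x(P) = -84*P (x(P) = -3*(P + P)*14 = -3*2*P*14 = -84*P)
d(m, o) = 13/460 + 329/m (d(m, o) = 329/m + (-12 + (-8)**2)/1840 = 329/m + (-12 + 64)*(1/1840) = 329/m + 52*(1/1840) = 329/m + 13/460 = 13/460 + 329/m)
d(4 + 11*(-1), -480) + x(-262) = (13/460 + 329/(4 + 11*(-1))) - 84*(-262) = (13/460 + 329/(4 - 11)) + 22008 = (13/460 + 329/(-7)) + 22008 = (13/460 + 329*(-1/7)) + 22008 = (13/460 - 47) + 22008 = -21607/460 + 22008 = 10102073/460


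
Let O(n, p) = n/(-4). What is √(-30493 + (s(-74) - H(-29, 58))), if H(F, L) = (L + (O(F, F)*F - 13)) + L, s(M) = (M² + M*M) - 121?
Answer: 3*I*√8691/2 ≈ 139.84*I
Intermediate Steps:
s(M) = -121 + 2*M² (s(M) = (M² + M²) - 121 = 2*M² - 121 = -121 + 2*M²)
O(n, p) = -n/4 (O(n, p) = n*(-¼) = -n/4)
H(F, L) = -13 + 2*L - F²/4 (H(F, L) = (L + ((-F/4)*F - 13)) + L = (L + (-F²/4 - 13)) + L = (L + (-13 - F²/4)) + L = (-13 + L - F²/4) + L = -13 + 2*L - F²/4)
√(-30493 + (s(-74) - H(-29, 58))) = √(-30493 + ((-121 + 2*(-74)²) - (-13 + 2*58 - ¼*(-29)²))) = √(-30493 + ((-121 + 2*5476) - (-13 + 116 - ¼*841))) = √(-30493 + ((-121 + 10952) - (-13 + 116 - 841/4))) = √(-30493 + (10831 - 1*(-429/4))) = √(-30493 + (10831 + 429/4)) = √(-30493 + 43753/4) = √(-78219/4) = 3*I*√8691/2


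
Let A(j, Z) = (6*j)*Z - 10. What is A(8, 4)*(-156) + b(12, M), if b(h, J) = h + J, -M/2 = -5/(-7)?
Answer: -198670/7 ≈ -28381.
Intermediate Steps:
M = -10/7 (M = -(-10)/(-7) = -(-10)*(-1)/7 = -2*5/7 = -10/7 ≈ -1.4286)
A(j, Z) = -10 + 6*Z*j (A(j, Z) = 6*Z*j - 10 = -10 + 6*Z*j)
b(h, J) = J + h
A(8, 4)*(-156) + b(12, M) = (-10 + 6*4*8)*(-156) + (-10/7 + 12) = (-10 + 192)*(-156) + 74/7 = 182*(-156) + 74/7 = -28392 + 74/7 = -198670/7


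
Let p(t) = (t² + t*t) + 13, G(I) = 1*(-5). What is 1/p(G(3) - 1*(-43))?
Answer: 1/2901 ≈ 0.00034471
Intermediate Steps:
G(I) = -5
p(t) = 13 + 2*t² (p(t) = (t² + t²) + 13 = 2*t² + 13 = 13 + 2*t²)
1/p(G(3) - 1*(-43)) = 1/(13 + 2*(-5 - 1*(-43))²) = 1/(13 + 2*(-5 + 43)²) = 1/(13 + 2*38²) = 1/(13 + 2*1444) = 1/(13 + 2888) = 1/2901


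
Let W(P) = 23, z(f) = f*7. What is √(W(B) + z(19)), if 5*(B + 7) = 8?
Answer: 2*√39 ≈ 12.490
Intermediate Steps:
z(f) = 7*f
B = -27/5 (B = -7 + (⅕)*8 = -7 + 8/5 = -27/5 ≈ -5.4000)
√(W(B) + z(19)) = √(23 + 7*19) = √(23 + 133) = √156 = 2*√39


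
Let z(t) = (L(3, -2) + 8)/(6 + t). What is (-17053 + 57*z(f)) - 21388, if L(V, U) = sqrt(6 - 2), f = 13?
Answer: -38411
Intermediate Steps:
L(V, U) = 2 (L(V, U) = sqrt(4) = 2)
z(t) = 10/(6 + t) (z(t) = (2 + 8)/(6 + t) = 10/(6 + t))
(-17053 + 57*z(f)) - 21388 = (-17053 + 57*(10/(6 + 13))) - 21388 = (-17053 + 57*(10/19)) - 21388 = (-17053 + 30) - 21388 = -17023 - 21388 = -38411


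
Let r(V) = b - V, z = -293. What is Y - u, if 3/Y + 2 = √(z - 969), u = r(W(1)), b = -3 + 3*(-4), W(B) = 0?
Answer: 3164/211 - I*√1262/422 ≈ 14.995 - 0.084182*I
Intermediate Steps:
b = -15 (b = -3 - 12 = -15)
r(V) = -15 - V
u = -15 (u = -15 - 1*0 = -15 + 0 = -15)
Y = 3/(-2 + I*√1262) (Y = 3/(-2 + √(-293 - 969)) = 3/(-2 + √(-1262)) = 3/(-2 + I*√1262) ≈ -0.0047393 - 0.084182*I)
Y - u = (-1/211 - I*√1262/422) - 1*(-15) = (-1/211 - I*√1262/422) + 15 = 3164/211 - I*√1262/422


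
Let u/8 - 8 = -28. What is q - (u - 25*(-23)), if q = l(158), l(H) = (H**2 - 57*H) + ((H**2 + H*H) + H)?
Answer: 65629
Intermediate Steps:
u = -160 (u = 64 + 8*(-28) = 64 - 224 = -160)
l(H) = -56*H + 3*H**2 (l(H) = (H**2 - 57*H) + ((H**2 + H**2) + H) = (H**2 - 57*H) + (2*H**2 + H) = (H**2 - 57*H) + (H + 2*H**2) = -56*H + 3*H**2)
q = 66044 (q = 158*(-56 + 3*158) = 158*(-56 + 474) = 158*418 = 66044)
q - (u - 25*(-23)) = 66044 - (-160 - 25*(-23)) = 66044 - (-160 + 575) = 66044 - 1*415 = 66044 - 415 = 65629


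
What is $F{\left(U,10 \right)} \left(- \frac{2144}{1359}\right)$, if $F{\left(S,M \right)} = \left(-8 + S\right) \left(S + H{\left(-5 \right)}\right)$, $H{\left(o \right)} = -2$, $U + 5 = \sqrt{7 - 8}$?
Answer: $- \frac{21440}{151} + \frac{42880 i}{1359} \approx -141.99 + 31.553 i$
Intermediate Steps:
$U = -5 + i$ ($U = -5 + \sqrt{7 - 8} = -5 + \sqrt{-1} = -5 + i \approx -5.0 + 1.0 i$)
$F{\left(S,M \right)} = \left(-8 + S\right) \left(-2 + S\right)$ ($F{\left(S,M \right)} = \left(-8 + S\right) \left(S - 2\right) = \left(-8 + S\right) \left(-2 + S\right)$)
$F{\left(U,10 \right)} \left(- \frac{2144}{1359}\right) = \left(16 + \left(-5 + i\right)^{2} - 10 \left(-5 + i\right)\right) \left(- \frac{2144}{1359}\right) = \left(16 + \left(-5 + i\right)^{2} + \left(50 - 10 i\right)\right) \left(\left(-2144\right) \frac{1}{1359}\right) = \left(66 + \left(-5 + i\right)^{2} - 10 i\right) \left(- \frac{2144}{1359}\right) = - \frac{47168}{453} - \frac{2144 \left(-5 + i\right)^{2}}{1359} + \frac{21440 i}{1359}$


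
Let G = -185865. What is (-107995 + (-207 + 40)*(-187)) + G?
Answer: -262631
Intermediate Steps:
(-107995 + (-207 + 40)*(-187)) + G = (-107995 + (-207 + 40)*(-187)) - 185865 = (-107995 - 167*(-187)) - 185865 = (-107995 + 31229) - 185865 = -76766 - 185865 = -262631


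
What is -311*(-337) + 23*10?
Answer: 105037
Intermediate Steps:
-311*(-337) + 23*10 = 104807 + 230 = 105037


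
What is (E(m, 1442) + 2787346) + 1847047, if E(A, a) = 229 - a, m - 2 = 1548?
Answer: 4633180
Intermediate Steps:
m = 1550 (m = 2 + 1548 = 1550)
(E(m, 1442) + 2787346) + 1847047 = ((229 - 1*1442) + 2787346) + 1847047 = ((229 - 1442) + 2787346) + 1847047 = (-1213 + 2787346) + 1847047 = 2786133 + 1847047 = 4633180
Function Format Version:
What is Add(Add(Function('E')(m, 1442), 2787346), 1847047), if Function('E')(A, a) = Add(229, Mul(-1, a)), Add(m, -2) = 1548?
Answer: 4633180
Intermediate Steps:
m = 1550 (m = Add(2, 1548) = 1550)
Add(Add(Function('E')(m, 1442), 2787346), 1847047) = Add(Add(Add(229, Mul(-1, 1442)), 2787346), 1847047) = Add(Add(Add(229, -1442), 2787346), 1847047) = Add(Add(-1213, 2787346), 1847047) = Add(2786133, 1847047) = 4633180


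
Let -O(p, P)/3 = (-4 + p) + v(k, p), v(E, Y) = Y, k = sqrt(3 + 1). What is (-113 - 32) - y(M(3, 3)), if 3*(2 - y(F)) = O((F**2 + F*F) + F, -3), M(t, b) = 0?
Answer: -143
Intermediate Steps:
k = 2 (k = sqrt(4) = 2)
O(p, P) = 12 - 6*p (O(p, P) = -3*((-4 + p) + p) = -3*(-4 + 2*p) = 12 - 6*p)
y(F) = -2 + 2*F + 4*F**2 (y(F) = 2 - (12 - 6*((F**2 + F*F) + F))/3 = 2 - (12 - 6*((F**2 + F**2) + F))/3 = 2 - (12 - 6*(2*F**2 + F))/3 = 2 - (12 - 6*(F + 2*F**2))/3 = 2 - (12 + (-12*F**2 - 6*F))/3 = 2 - (12 - 12*F**2 - 6*F)/3 = 2 + (-4 + 2*F + 4*F**2) = -2 + 2*F + 4*F**2)
(-113 - 32) - y(M(3, 3)) = (-113 - 32) - (-2 + 2*0*(1 + 2*0)) = -145 - (-2 + 2*0*(1 + 0)) = -145 - (-2 + 2*0*1) = -145 - (-2 + 0) = -145 - 1*(-2) = -145 + 2 = -143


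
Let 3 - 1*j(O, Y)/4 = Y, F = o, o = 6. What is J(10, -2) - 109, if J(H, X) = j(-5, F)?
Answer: -121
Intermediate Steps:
F = 6
j(O, Y) = 12 - 4*Y
J(H, X) = -12 (J(H, X) = 12 - 4*6 = 12 - 24 = -12)
J(10, -2) - 109 = -12 - 109 = -121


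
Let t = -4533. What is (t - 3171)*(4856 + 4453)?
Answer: -71716536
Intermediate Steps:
(t - 3171)*(4856 + 4453) = (-4533 - 3171)*(4856 + 4453) = -7704*9309 = -71716536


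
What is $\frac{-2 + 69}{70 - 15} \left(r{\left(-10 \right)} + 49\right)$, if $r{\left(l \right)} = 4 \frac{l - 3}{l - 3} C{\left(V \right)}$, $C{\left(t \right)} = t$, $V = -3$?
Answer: $\frac{2479}{55} \approx 45.073$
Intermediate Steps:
$r{\left(l \right)} = -12$ ($r{\left(l \right)} = 4 \frac{l - 3}{l - 3} \left(-3\right) = 4 \frac{-3 + l}{-3 + l} \left(-3\right) = 4 \cdot 1 \left(-3\right) = 4 \left(-3\right) = -12$)
$\frac{-2 + 69}{70 - 15} \left(r{\left(-10 \right)} + 49\right) = \frac{-2 + 69}{70 - 15} \left(-12 + 49\right) = \frac{67}{55} \cdot 37 = \frac{2479}{55}$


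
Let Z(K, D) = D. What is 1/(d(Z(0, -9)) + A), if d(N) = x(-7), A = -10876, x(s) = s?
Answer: -1/10883 ≈ -9.1886e-5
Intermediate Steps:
d(N) = -7
1/(d(Z(0, -9)) + A) = 1/(-7 - 10876) = 1/(-10883) = -1/10883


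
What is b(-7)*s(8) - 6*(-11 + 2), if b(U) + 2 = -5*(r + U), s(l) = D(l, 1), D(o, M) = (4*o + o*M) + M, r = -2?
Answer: 1817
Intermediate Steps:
D(o, M) = M + 4*o + M*o (D(o, M) = (4*o + M*o) + M = M + 4*o + M*o)
s(l) = 1 + 5*l (s(l) = 1 + 4*l + 1*l = 1 + 4*l + l = 1 + 5*l)
b(U) = 8 - 5*U (b(U) = -2 - 5*(-2 + U) = -2 + (10 - 5*U) = 8 - 5*U)
b(-7)*s(8) - 6*(-11 + 2) = (8 - 5*(-7))*(1 + 5*8) - 6*(-11 + 2) = (8 + 35)*(1 + 40) - 6*(-9) = 43*41 + 54 = 1763 + 54 = 1817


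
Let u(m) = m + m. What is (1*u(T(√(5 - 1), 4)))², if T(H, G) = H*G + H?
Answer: 400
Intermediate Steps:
T(H, G) = H + G*H (T(H, G) = G*H + H = H + G*H)
u(m) = 2*m
(1*u(T(√(5 - 1), 4)))² = (1*(2*(√(5 - 1)*(1 + 4))))² = (1*(2*(√4*5)))² = (1*(2*(2*5)))² = (1*(2*10))² = (1*20)² = 20² = 400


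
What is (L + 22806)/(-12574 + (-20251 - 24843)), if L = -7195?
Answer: -15611/57668 ≈ -0.27070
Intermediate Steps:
(L + 22806)/(-12574 + (-20251 - 24843)) = (-7195 + 22806)/(-12574 + (-20251 - 24843)) = 15611/(-12574 - 45094) = 15611/(-57668) = 15611*(-1/57668) = -15611/57668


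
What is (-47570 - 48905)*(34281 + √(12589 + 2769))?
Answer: -3307259475 - 96475*√15358 ≈ -3.3192e+9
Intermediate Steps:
(-47570 - 48905)*(34281 + √(12589 + 2769)) = -96475*(34281 + √15358) = -3307259475 - 96475*√15358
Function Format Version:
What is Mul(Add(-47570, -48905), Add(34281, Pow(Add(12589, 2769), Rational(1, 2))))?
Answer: Add(-3307259475, Mul(-96475, Pow(15358, Rational(1, 2)))) ≈ -3.3192e+9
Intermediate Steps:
Mul(Add(-47570, -48905), Add(34281, Pow(Add(12589, 2769), Rational(1, 2)))) = Mul(-96475, Add(34281, Pow(15358, Rational(1, 2)))) = Add(-3307259475, Mul(-96475, Pow(15358, Rational(1, 2))))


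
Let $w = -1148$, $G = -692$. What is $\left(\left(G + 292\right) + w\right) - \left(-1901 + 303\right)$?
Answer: $50$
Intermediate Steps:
$\left(\left(G + 292\right) + w\right) - \left(-1901 + 303\right) = \left(\left(-692 + 292\right) - 1148\right) - \left(-1901 + 303\right) = \left(-400 - 1148\right) - -1598 = -1548 + 1598 = 50$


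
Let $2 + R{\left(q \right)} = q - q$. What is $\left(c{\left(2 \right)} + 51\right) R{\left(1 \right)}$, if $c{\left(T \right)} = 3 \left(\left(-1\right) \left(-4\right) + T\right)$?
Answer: $-138$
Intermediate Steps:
$R{\left(q \right)} = -2$ ($R{\left(q \right)} = -2 + \left(q - q\right) = -2 + 0 = -2$)
$c{\left(T \right)} = 12 + 3 T$ ($c{\left(T \right)} = 3 \left(4 + T\right) = 12 + 3 T$)
$\left(c{\left(2 \right)} + 51\right) R{\left(1 \right)} = \left(\left(12 + 3 \cdot 2\right) + 51\right) \left(-2\right) = \left(\left(12 + 6\right) + 51\right) \left(-2\right) = \left(18 + 51\right) \left(-2\right) = 69 \left(-2\right) = -138$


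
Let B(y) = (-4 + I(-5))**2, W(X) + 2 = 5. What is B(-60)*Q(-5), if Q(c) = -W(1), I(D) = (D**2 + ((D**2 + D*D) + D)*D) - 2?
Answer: -127308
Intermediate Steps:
W(X) = 3 (W(X) = -2 + 5 = 3)
I(D) = -2 + D**2 + D*(D + 2*D**2) (I(D) = (D**2 + ((D**2 + D**2) + D)*D) - 2 = (D**2 + (2*D**2 + D)*D) - 2 = (D**2 + (D + 2*D**2)*D) - 2 = (D**2 + D*(D + 2*D**2)) - 2 = -2 + D**2 + D*(D + 2*D**2))
B(y) = 42436 (B(y) = (-4 + (-2 + 2*(-5)**2 + 2*(-5)**3))**2 = (-4 + (-2 + 2*25 + 2*(-125)))**2 = (-4 + (-2 + 50 - 250))**2 = (-4 - 202)**2 = (-206)**2 = 42436)
Q(c) = -3 (Q(c) = -1*3 = -3)
B(-60)*Q(-5) = 42436*(-3) = -127308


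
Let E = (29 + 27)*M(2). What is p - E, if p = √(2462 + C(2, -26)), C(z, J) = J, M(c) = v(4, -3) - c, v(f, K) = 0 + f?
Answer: -112 + 2*√609 ≈ -62.644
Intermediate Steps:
v(f, K) = f
M(c) = 4 - c
E = 112 (E = (29 + 27)*(4 - 1*2) = 56*(4 - 2) = 56*2 = 112)
p = 2*√609 (p = √(2462 - 26) = √2436 = 2*√609 ≈ 49.356)
p - E = 2*√609 - 1*112 = 2*√609 - 112 = -112 + 2*√609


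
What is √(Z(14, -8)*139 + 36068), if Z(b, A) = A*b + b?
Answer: 3*√2494 ≈ 149.82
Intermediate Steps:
Z(b, A) = b + A*b
√(Z(14, -8)*139 + 36068) = √((14*(1 - 8))*139 + 36068) = √((14*(-7))*139 + 36068) = √(-98*139 + 36068) = √(-13622 + 36068) = √22446 = 3*√2494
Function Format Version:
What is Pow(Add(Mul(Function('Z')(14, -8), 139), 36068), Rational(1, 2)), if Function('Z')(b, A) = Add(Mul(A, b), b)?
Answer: Mul(3, Pow(2494, Rational(1, 2))) ≈ 149.82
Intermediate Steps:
Function('Z')(b, A) = Add(b, Mul(A, b))
Pow(Add(Mul(Function('Z')(14, -8), 139), 36068), Rational(1, 2)) = Pow(Add(Mul(Mul(14, Add(1, -8)), 139), 36068), Rational(1, 2)) = Pow(Add(Mul(Mul(14, -7), 139), 36068), Rational(1, 2)) = Pow(Add(Mul(-98, 139), 36068), Rational(1, 2)) = Pow(Add(-13622, 36068), Rational(1, 2)) = Pow(22446, Rational(1, 2)) = Mul(3, Pow(2494, Rational(1, 2)))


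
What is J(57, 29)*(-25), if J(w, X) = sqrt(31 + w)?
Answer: -50*sqrt(22) ≈ -234.52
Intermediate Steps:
J(57, 29)*(-25) = sqrt(31 + 57)*(-25) = sqrt(88)*(-25) = (2*sqrt(22))*(-25) = -50*sqrt(22)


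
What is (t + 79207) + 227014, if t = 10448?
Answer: 316669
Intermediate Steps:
(t + 79207) + 227014 = (10448 + 79207) + 227014 = 89655 + 227014 = 316669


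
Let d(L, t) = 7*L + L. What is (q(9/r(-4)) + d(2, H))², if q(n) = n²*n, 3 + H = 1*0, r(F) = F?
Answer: 87025/4096 ≈ 21.246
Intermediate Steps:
H = -3 (H = -3 + 1*0 = -3 + 0 = -3)
d(L, t) = 8*L
q(n) = n³
(q(9/r(-4)) + d(2, H))² = ((9/(-4))³ + 8*2)² = ((9*(-¼))³ + 16)² = ((-9/4)³ + 16)² = (-729/64 + 16)² = (295/64)² = 87025/4096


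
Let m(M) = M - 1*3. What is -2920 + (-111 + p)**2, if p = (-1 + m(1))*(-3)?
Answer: 7484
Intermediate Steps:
m(M) = -3 + M (m(M) = M - 3 = -3 + M)
p = 9 (p = (-1 + (-3 + 1))*(-3) = (-1 - 2)*(-3) = -3*(-3) = 9)
-2920 + (-111 + p)**2 = -2920 + (-111 + 9)**2 = -2920 + (-102)**2 = -2920 + 10404 = 7484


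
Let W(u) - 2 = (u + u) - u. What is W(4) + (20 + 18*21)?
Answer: 404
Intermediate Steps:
W(u) = 2 + u (W(u) = 2 + ((u + u) - u) = 2 + (2*u - u) = 2 + u)
W(4) + (20 + 18*21) = (2 + 4) + (20 + 18*21) = 6 + (20 + 378) = 6 + 398 = 404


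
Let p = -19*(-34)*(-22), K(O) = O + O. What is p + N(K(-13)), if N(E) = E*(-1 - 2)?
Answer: -14134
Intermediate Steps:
K(O) = 2*O
p = -14212 (p = 646*(-22) = -14212)
N(E) = -3*E (N(E) = E*(-3) = -3*E)
p + N(K(-13)) = -14212 - 6*(-13) = -14212 - 3*(-26) = -14212 + 78 = -14134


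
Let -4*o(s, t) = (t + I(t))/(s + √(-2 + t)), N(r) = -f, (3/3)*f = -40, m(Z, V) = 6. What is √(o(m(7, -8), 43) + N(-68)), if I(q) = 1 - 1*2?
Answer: √(918 + 160*√41)/(2*√(6 + √41)) ≈ 6.2573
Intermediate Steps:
f = -40
I(q) = -1 (I(q) = 1 - 2 = -1)
N(r) = 40 (N(r) = -1*(-40) = 40)
o(s, t) = -(-1 + t)/(4*(s + √(-2 + t))) (o(s, t) = -(t - 1)/(4*(s + √(-2 + t))) = -(-1 + t)/(4*(s + √(-2 + t))))
√(o(m(7, -8), 43) + N(-68)) = √((1 - 1*43)/(4*(6 + √(-2 + 43))) + 40) = √((1 - 43)/(4*(6 + √41)) + 40) = √((¼)*(-42)/(6 + √41) + 40) = √(-21/(2*(6 + √41)) + 40) = √(40 - 21/(2*(6 + √41)))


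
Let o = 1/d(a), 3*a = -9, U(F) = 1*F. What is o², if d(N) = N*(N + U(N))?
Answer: 1/324 ≈ 0.0030864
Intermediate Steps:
U(F) = F
a = -3 (a = (⅓)*(-9) = -3)
d(N) = 2*N² (d(N) = N*(N + N) = N*(2*N) = 2*N²)
o = 1/18 (o = 1/(2*(-3)²) = 1/(2*9) = 1/18 ≈ 0.055556)
o² = (1/18)² = 1/324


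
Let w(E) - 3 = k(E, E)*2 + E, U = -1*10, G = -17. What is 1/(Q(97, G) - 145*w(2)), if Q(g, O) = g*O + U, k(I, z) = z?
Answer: -1/2964 ≈ -0.00033738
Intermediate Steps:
U = -10
w(E) = 3 + 3*E (w(E) = 3 + (E*2 + E) = 3 + (2*E + E) = 3 + 3*E)
Q(g, O) = -10 + O*g (Q(g, O) = g*O - 10 = O*g - 10 = -10 + O*g)
1/(Q(97, G) - 145*w(2)) = 1/((-10 - 17*97) - 145*(3 + 3*2)) = 1/((-10 - 1649) - 145*(3 + 6)) = 1/(-1659 - 145*9) = 1/(-1659 - 1305) = 1/(-2964) = -1/2964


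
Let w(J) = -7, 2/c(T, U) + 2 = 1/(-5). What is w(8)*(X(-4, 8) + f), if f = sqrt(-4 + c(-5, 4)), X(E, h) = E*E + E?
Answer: -84 - 21*I*sqrt(66)/11 ≈ -84.0 - 15.51*I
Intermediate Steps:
X(E, h) = E + E**2 (X(E, h) = E**2 + E = E + E**2)
c(T, U) = -10/11 (c(T, U) = 2/(-2 + 1/(-5)) = 2/(-2 - 1/5) = 2/(-11/5) = 2*(-5/11) = -10/11)
f = 3*I*sqrt(66)/11 (f = sqrt(-4 - 10/11) = sqrt(-54/11) = 3*I*sqrt(66)/11 ≈ 2.2156*I)
w(8)*(X(-4, 8) + f) = -7*(-4*(1 - 4) + 3*I*sqrt(66)/11) = -7*(-4*(-3) + 3*I*sqrt(66)/11) = -7*(12 + 3*I*sqrt(66)/11) = -84 - 21*I*sqrt(66)/11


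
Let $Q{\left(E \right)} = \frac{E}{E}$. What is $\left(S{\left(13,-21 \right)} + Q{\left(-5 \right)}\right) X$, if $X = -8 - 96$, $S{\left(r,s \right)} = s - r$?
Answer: $3432$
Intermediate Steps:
$Q{\left(E \right)} = 1$
$X = -104$ ($X = -8 - 96 = -104$)
$\left(S{\left(13,-21 \right)} + Q{\left(-5 \right)}\right) X = \left(\left(-21 - 13\right) + 1\right) \left(-104\right) = \left(-34 + 1\right) \left(-104\right) = \left(-33\right) \left(-104\right) = 3432$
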